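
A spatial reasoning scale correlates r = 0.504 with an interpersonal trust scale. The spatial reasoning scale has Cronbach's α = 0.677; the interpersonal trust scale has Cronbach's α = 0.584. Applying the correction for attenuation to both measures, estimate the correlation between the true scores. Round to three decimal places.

0.802

r_true = r_obs / √(r_xx · r_yy) = 0.504 / √(0.677 × 0.584) = 0.504 / √0.395368 = 0.504 / 0.6288 ≈ 0.802.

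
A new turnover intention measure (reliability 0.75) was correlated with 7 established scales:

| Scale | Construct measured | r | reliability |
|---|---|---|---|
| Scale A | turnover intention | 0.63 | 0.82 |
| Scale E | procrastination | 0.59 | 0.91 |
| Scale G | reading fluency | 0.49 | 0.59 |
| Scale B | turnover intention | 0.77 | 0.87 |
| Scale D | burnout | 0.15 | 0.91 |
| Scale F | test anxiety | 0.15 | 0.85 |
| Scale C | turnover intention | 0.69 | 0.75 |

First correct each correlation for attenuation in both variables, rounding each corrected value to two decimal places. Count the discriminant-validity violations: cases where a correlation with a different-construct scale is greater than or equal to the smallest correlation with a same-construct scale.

Disattenuated r (r / √(r_scale · r_new)):
  Scale A (conv): 0.63 / √(0.82·0.75) = 0.80
  Scale E (disc): 0.59 / √(0.91·0.75) = 0.71
  Scale G (disc): 0.49 / √(0.59·0.75) = 0.74
  Scale B (conv): 0.77 / √(0.87·0.75) = 0.95
  Scale D (disc): 0.15 / √(0.91·0.75) = 0.18
  Scale F (disc): 0.15 / √(0.85·0.75) = 0.19
  Scale C (conv): 0.69 / √(0.75·0.75) = 0.92
Smallest convergent = 0.80. Discriminant values: 0.71, 0.74, 0.18, 0.19; count ≥ 0.80 → 0.

0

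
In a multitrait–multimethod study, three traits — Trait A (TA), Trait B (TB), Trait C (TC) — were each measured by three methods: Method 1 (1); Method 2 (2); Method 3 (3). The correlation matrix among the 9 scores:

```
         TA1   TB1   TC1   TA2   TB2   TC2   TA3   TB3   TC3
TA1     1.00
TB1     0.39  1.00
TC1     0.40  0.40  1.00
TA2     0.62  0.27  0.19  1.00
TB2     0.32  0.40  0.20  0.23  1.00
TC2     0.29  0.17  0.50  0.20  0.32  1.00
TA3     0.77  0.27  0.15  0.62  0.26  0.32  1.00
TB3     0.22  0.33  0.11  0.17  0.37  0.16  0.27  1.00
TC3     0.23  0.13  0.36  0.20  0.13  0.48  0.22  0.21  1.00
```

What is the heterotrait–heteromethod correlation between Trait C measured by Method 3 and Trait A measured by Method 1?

0.23

Different traits and methods: r(TC3, TA1) = 0.23.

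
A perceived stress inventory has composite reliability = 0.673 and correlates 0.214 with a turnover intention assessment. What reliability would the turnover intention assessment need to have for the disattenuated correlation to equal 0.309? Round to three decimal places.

r_true = r_obs / √(r_xx · r_yy) ⇒ 0.309 = 0.214 / √(0.673 · r_yy).
√(0.673 · r_yy) = 0.214 / 0.309 = 0.6926; 0.673 · r_yy = 0.4797; r_yy = 0.4797 / 0.673 ≈ 0.713.

0.713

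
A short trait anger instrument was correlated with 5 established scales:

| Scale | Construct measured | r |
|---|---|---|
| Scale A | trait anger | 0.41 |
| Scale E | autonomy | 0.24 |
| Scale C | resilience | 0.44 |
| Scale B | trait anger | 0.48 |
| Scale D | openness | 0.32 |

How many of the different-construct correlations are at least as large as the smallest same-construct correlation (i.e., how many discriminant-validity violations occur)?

Convergent (same construct = trait anger): Scale A, Scale B.
Smallest convergent = 0.41. Discriminant values: 0.24, 0.44, 0.32; count ≥ 0.41 → 1.

1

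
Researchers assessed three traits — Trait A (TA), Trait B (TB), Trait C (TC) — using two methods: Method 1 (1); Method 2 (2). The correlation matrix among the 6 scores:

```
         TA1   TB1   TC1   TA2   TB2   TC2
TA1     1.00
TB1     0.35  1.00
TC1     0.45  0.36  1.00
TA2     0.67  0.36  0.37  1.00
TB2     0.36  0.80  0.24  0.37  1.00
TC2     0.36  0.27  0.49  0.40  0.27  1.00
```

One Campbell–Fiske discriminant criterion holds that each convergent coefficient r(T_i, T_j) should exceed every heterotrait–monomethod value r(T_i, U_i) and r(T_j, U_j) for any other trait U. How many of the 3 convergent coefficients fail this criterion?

Convergent coefficients and their comparison sets:
TA (methods 1·2): 0.67 vs {0.35, 0.37, 0.45, 0.40} → pass.
TB (methods 1·2): 0.80 vs {0.35, 0.37, 0.36, 0.27} → pass.
TC (methods 1·2): 0.49 vs {0.45, 0.40, 0.36, 0.27} → pass.
0 of 3 fail.

0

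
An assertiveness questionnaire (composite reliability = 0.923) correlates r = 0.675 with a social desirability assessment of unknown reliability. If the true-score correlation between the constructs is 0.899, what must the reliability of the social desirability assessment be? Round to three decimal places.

r_true = r_obs / √(r_xx · r_yy) ⇒ 0.899 = 0.675 / √(0.923 · r_yy).
√(0.923 · r_yy) = 0.675 / 0.899 = 0.7508; 0.923 · r_yy = 0.5637; r_yy = 0.5637 / 0.923 ≈ 0.611.

0.611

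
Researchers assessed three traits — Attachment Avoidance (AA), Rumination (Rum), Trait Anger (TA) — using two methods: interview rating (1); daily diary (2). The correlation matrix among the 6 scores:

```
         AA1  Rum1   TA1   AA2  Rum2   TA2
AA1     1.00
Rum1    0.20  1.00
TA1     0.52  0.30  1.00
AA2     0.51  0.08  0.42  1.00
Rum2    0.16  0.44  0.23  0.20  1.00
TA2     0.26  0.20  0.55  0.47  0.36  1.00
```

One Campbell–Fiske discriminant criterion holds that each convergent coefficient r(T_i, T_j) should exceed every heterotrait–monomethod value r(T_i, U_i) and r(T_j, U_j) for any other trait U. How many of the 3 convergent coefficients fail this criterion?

Checking each validity diagonal entry against its comparison values:
AA (methods 1·2): 0.51 vs {0.20, 0.20, 0.52, 0.47} → fail.
Rum (methods 1·2): 0.44 vs {0.20, 0.20, 0.30, 0.36} → pass.
TA (methods 1·2): 0.55 vs {0.52, 0.47, 0.30, 0.36} → pass.
1 of 3 fail.

1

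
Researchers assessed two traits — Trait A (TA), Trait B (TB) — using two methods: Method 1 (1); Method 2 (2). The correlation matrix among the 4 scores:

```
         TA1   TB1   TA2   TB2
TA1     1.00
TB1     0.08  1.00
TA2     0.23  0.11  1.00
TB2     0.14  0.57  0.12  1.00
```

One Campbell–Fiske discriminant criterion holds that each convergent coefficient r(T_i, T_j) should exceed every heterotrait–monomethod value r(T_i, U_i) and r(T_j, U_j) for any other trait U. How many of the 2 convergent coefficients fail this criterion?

0

Each convergent coefficient versus the relevant comparison correlations:
TA (methods 1·2): 0.23 vs {0.08, 0.12} → pass.
TB (methods 1·2): 0.57 vs {0.08, 0.12} → pass.
0 of 2 fail.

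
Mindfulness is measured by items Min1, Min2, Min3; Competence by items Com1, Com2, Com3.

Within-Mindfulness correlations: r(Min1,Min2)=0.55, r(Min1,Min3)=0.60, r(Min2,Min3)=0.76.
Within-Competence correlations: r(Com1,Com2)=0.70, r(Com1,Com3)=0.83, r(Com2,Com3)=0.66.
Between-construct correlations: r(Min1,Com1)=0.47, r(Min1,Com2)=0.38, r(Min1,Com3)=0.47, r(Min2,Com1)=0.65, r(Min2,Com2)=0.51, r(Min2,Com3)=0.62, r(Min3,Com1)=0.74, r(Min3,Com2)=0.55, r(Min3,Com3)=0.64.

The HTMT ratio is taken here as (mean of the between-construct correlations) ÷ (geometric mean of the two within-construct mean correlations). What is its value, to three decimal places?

Between-construct mean = 5.03/9 = 0.5589.
Mean within-Min = 1.91/3 = 0.6367; mean within-Com = 2.19/3 = 0.7300.
Geometric mean = √(0.6367 × 0.7300) = 0.6818.
HTMT = 0.5589 / 0.6818 = 0.820.

0.820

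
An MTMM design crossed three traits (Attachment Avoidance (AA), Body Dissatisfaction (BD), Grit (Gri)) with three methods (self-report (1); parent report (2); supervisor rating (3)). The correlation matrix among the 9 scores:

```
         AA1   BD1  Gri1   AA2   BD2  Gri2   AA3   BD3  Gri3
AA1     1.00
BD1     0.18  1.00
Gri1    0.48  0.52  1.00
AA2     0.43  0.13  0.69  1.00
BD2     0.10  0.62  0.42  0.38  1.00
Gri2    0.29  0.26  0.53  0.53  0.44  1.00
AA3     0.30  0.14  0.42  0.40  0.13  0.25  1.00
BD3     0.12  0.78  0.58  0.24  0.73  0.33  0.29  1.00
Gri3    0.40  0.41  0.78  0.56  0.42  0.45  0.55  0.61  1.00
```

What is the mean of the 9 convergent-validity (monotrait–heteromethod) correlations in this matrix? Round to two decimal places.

Convergent values: 0.43, 0.30, 0.40, 0.62, 0.78, 0.73, 0.53, 0.78, 0.45; mean = 5.02/9 = 0.56.

0.56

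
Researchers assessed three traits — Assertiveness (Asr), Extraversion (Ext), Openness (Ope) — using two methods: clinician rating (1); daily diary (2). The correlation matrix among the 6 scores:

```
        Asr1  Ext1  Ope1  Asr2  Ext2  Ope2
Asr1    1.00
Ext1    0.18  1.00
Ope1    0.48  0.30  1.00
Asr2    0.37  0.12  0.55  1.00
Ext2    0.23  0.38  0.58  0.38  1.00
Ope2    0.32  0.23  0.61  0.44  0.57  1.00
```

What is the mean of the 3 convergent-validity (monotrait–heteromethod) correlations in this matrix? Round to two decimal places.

Convergent values: 0.37, 0.38, 0.61; mean = 1.36/3 = 0.45.

0.45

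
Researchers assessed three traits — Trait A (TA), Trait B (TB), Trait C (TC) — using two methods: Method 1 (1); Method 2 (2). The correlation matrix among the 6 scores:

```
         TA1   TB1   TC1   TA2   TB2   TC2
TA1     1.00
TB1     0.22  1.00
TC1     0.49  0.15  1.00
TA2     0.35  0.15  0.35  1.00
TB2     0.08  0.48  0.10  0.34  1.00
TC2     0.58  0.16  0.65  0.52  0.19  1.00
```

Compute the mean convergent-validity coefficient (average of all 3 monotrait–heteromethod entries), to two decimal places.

0.49

Convergent values: 0.35, 0.48, 0.65; mean = 1.48/3 = 0.49.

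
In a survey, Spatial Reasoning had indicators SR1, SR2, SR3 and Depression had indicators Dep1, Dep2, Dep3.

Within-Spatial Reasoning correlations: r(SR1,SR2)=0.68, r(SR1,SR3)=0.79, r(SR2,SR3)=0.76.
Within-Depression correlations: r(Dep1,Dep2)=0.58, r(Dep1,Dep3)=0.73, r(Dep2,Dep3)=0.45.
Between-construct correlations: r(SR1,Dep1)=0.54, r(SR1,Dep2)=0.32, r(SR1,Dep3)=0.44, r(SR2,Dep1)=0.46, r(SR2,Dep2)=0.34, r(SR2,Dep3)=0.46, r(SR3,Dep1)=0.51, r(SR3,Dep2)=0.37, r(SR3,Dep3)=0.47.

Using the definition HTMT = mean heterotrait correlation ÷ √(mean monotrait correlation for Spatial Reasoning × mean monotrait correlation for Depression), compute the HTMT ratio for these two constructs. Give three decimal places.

Mean between = 3.91/9 = 0.4344.
Mean within-SR = 2.23/3 = 0.7433; mean within-Dep = 1.76/3 = 0.5867.
Geometric mean = √(0.7433 × 0.5867) = 0.6604.
HTMT = 0.4344 / 0.6604 = 0.658.

0.658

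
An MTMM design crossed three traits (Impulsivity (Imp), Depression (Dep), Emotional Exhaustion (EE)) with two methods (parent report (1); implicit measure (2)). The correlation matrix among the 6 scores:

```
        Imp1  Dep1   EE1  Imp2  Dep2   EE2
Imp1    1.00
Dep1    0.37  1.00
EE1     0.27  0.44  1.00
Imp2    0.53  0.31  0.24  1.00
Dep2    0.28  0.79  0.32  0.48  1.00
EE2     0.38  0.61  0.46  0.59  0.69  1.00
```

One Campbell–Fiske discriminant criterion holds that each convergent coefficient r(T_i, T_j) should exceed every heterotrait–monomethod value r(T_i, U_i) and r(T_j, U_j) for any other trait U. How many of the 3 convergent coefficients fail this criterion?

2

Checking each validity diagonal entry against its comparison values:
Imp (methods 1·2): 0.53 vs {0.37, 0.48, 0.27, 0.59} → fail.
Dep (methods 1·2): 0.79 vs {0.37, 0.48, 0.44, 0.69} → pass.
EE (methods 1·2): 0.46 vs {0.27, 0.59, 0.44, 0.69} → fail.
2 of 3 fail.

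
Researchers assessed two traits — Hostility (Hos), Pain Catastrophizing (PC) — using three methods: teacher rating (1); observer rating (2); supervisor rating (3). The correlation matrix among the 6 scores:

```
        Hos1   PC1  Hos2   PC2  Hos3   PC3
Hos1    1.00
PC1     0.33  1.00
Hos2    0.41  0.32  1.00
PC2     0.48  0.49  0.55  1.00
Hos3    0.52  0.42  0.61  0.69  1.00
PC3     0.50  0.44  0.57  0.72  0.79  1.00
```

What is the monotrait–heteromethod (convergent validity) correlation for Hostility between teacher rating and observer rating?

Same trait (Hos), different methods: r(Hos1, Hos2) = 0.41.

0.41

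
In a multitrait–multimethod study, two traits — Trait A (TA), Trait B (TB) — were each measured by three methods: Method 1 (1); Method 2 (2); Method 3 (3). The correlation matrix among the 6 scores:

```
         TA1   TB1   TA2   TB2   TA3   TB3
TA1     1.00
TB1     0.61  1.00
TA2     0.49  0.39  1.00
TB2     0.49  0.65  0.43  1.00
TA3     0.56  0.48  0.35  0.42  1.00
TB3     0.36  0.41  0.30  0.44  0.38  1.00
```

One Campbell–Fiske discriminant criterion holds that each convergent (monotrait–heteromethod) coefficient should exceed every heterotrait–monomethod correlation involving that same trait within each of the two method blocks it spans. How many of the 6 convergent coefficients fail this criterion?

Checking each validity diagonal entry against its comparison values:
TA (methods 1·2): 0.49 vs {0.61, 0.43} → fail.
TA (methods 1·3): 0.56 vs {0.61, 0.38} → fail.
TA (methods 2·3): 0.35 vs {0.43, 0.38} → fail.
TB (methods 1·2): 0.65 vs {0.61, 0.43} → pass.
TB (methods 1·3): 0.41 vs {0.61, 0.38} → fail.
TB (methods 2·3): 0.44 vs {0.43, 0.38} → pass.
4 of 6 fail.

4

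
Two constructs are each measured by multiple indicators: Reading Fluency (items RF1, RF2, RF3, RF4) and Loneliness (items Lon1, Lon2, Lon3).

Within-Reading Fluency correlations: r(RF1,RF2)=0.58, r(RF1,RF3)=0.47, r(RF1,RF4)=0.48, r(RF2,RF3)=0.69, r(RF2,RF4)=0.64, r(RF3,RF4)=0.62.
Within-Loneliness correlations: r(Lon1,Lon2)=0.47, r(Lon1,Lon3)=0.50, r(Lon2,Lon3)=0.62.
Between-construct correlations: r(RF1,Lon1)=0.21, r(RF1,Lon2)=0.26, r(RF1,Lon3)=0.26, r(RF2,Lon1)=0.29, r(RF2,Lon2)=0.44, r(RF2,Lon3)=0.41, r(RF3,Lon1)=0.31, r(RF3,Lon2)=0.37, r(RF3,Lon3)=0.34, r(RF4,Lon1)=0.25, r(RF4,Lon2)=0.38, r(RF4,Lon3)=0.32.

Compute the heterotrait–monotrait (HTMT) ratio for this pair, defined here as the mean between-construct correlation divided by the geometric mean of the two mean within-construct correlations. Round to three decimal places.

0.577

Mean between = 3.84/12 = 0.3200.
Mean within-RF = 3.48/6 = 0.5800; mean within-Lon = 1.59/3 = 0.5300.
Geometric mean = √(0.5800 × 0.5300) = 0.5544.
HTMT = 0.3200 / 0.5544 = 0.577.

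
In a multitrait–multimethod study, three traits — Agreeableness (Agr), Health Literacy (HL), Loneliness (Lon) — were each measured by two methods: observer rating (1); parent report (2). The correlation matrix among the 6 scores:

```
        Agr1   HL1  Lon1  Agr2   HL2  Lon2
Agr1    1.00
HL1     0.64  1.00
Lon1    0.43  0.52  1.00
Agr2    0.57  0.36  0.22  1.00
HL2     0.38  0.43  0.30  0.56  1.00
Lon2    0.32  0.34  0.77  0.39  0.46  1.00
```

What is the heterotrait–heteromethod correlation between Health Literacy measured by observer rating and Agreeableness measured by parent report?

Different traits and methods: r(HL1, Agr2) = 0.36.

0.36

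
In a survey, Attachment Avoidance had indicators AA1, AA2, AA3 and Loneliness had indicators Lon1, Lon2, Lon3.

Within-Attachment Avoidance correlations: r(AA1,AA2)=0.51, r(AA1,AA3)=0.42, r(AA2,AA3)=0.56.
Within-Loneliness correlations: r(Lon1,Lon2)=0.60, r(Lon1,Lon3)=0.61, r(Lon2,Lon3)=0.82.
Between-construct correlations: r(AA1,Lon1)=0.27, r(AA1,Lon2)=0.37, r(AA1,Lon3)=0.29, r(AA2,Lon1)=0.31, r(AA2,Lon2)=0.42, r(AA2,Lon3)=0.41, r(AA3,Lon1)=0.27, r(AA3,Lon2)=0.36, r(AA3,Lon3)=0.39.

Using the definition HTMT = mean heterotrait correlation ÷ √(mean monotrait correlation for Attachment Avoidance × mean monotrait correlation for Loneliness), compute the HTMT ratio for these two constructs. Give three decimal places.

Mean between = 3.09/9 = 0.3433.
Mean within-AA = 1.49/3 = 0.4967; mean within-Lon = 2.03/3 = 0.6767.
Geometric mean = √(0.4967 × 0.6767) = 0.5798.
HTMT = 0.3433 / 0.5798 = 0.592.

0.592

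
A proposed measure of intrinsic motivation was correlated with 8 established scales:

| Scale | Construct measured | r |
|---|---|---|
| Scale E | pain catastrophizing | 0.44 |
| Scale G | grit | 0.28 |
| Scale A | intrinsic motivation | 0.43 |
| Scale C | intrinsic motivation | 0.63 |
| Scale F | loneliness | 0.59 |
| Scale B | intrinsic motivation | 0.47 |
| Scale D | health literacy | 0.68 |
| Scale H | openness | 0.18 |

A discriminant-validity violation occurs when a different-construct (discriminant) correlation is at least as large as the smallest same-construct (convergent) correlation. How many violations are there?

3

Convergent (same construct = intrinsic motivation): Scale A, Scale C, Scale B.
Smallest convergent = 0.43. Discriminant values: 0.44, 0.28, 0.59, 0.68, 0.18; count ≥ 0.43 → 3.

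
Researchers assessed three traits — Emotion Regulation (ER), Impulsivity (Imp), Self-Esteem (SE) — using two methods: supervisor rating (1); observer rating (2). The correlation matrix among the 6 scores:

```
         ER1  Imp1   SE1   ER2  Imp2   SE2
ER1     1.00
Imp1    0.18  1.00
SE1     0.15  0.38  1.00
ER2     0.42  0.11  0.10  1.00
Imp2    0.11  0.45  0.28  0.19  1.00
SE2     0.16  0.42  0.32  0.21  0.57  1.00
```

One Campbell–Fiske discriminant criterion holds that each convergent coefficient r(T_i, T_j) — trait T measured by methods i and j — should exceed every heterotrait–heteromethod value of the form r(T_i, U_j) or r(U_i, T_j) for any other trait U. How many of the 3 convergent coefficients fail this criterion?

1

Checking each validity diagonal entry against its comparison values:
ER (methods 1·2): 0.42 vs {0.11, 0.11, 0.16, 0.10} → pass.
Imp (methods 1·2): 0.45 vs {0.11, 0.11, 0.42, 0.28} → pass.
SE (methods 1·2): 0.32 vs {0.10, 0.16, 0.28, 0.42} → fail.
1 of 3 fail.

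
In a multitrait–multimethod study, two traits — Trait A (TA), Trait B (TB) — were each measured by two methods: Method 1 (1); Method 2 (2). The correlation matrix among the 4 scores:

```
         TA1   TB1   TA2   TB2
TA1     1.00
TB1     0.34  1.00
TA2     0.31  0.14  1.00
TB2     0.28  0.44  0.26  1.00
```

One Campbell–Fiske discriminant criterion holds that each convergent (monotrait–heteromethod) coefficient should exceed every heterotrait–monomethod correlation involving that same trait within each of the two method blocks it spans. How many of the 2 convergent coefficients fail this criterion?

1

Convergent coefficients and their comparison sets:
TA (methods 1·2): 0.31 vs {0.34, 0.26} → fail.
TB (methods 1·2): 0.44 vs {0.34, 0.26} → pass.
1 of 2 fail.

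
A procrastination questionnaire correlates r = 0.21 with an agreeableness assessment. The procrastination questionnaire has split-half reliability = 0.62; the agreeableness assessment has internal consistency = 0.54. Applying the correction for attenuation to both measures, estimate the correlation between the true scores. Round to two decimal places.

r_true = r_obs / √(r_xx · r_yy) = 0.21 / √(0.62 × 0.54) = 0.21 / √0.3348 = 0.21 / 0.5786 ≈ 0.36.

0.36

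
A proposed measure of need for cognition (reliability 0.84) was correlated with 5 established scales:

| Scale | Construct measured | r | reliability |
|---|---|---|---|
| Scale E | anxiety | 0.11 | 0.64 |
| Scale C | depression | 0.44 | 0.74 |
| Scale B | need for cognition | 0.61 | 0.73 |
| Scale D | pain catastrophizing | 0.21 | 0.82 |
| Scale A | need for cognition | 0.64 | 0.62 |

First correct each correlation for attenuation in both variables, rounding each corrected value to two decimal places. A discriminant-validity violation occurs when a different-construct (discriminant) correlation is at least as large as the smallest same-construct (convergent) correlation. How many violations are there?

0

Disattenuated r (r / √(r_scale · r_new)):
  Scale E (disc): 0.11 / √(0.64·0.84) = 0.15
  Scale C (disc): 0.44 / √(0.74·0.84) = 0.56
  Scale B (conv): 0.61 / √(0.73·0.84) = 0.78
  Scale D (disc): 0.21 / √(0.82·0.84) = 0.25
  Scale A (conv): 0.64 / √(0.62·0.84) = 0.89
Smallest convergent = 0.78. Discriminant values: 0.15, 0.56, 0.25; count ≥ 0.78 → 0.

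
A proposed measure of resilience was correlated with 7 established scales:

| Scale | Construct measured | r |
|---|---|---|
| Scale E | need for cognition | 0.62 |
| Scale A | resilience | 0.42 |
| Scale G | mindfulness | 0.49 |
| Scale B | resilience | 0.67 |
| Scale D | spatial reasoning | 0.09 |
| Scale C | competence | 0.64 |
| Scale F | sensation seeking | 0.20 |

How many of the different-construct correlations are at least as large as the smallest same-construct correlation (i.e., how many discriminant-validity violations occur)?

Convergent (same construct = resilience): Scale A, Scale B.
Smallest convergent = 0.42. Discriminant values: 0.62, 0.49, 0.09, 0.64, 0.20; count ≥ 0.42 → 3.

3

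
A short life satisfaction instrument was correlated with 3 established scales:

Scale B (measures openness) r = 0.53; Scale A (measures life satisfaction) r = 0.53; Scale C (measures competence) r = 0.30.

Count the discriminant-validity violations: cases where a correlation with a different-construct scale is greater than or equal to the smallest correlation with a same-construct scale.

1

Convergent (same construct = life satisfaction): Scale A.
Smallest convergent = 0.53. Discriminant values: 0.53, 0.30; count ≥ 0.53 → 1.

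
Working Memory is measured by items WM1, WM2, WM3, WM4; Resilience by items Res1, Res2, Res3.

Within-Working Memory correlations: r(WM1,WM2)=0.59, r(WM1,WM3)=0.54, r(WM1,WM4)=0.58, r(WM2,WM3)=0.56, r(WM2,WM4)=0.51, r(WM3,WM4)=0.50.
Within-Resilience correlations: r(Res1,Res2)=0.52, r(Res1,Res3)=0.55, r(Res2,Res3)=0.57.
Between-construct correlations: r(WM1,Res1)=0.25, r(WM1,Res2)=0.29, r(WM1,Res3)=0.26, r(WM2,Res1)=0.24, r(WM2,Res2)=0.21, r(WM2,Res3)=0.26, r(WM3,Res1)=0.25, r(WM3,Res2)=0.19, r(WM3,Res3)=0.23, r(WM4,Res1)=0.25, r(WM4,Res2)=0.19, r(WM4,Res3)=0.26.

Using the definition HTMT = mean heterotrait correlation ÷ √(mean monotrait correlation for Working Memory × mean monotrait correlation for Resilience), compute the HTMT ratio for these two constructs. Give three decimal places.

Between-construct mean = 2.88/12 = 0.2400.
Mean within-WM = 3.28/6 = 0.5467; mean within-Res = 1.64/3 = 0.5467.
Geometric mean = √(0.5467 × 0.5467) = 0.5467.
HTMT = 0.2400 / 0.5467 = 0.439.

0.439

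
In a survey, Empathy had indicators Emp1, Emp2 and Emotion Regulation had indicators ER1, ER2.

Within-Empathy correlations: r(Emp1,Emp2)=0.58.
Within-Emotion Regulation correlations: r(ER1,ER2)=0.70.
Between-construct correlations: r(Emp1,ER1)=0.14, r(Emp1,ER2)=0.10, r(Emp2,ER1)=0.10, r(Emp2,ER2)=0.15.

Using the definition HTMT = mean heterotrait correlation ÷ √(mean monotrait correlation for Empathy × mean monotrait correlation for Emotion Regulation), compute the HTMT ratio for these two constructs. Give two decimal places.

Between-construct mean = 0.49/4 = 0.1225.
Mean within-Emp = 0.58/1 = 0.5800; mean within-ER = 0.70/1 = 0.7000.
Geometric mean = √(0.5800 × 0.7000) = 0.6372.
HTMT = 0.1225 / 0.6372 = 0.19.

0.19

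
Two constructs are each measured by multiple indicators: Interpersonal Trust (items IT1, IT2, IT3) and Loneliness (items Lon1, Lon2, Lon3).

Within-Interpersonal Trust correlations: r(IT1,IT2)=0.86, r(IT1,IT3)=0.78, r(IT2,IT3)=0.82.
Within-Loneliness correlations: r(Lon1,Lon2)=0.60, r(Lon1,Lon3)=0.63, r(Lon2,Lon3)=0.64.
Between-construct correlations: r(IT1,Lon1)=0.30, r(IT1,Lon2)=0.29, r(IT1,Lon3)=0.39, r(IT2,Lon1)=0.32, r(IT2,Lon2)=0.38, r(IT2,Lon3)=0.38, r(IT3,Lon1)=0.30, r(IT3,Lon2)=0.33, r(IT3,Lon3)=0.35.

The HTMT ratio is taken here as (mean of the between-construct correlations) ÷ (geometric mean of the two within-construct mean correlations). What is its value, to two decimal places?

Between-construct mean = 3.04/9 = 0.3378.
Mean within-IT = 2.46/3 = 0.8200; mean within-Lon = 1.87/3 = 0.6233.
Geometric mean = √(0.8200 × 0.6233) = 0.7149.
HTMT = 0.3378 / 0.7149 = 0.47.

0.47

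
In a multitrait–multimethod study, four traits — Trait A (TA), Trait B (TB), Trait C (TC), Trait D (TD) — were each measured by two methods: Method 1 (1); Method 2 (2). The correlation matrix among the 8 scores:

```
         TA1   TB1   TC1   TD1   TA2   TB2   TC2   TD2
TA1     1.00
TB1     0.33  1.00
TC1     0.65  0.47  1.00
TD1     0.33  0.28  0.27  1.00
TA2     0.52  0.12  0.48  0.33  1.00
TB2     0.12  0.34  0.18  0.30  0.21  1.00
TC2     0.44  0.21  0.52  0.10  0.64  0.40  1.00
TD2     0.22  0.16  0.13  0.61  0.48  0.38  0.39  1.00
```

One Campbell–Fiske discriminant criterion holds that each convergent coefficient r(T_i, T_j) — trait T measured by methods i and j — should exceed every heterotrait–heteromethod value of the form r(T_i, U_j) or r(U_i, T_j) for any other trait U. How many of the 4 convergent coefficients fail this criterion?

Checking each validity diagonal entry against its comparison values:
TA (methods 1·2): 0.52 vs {0.12, 0.12, 0.44, 0.48, 0.22, 0.33} → pass.
TB (methods 1·2): 0.34 vs {0.12, 0.12, 0.21, 0.18, 0.16, 0.30} → pass.
TC (methods 1·2): 0.52 vs {0.48, 0.44, 0.18, 0.21, 0.13, 0.10} → pass.
TD (methods 1·2): 0.61 vs {0.33, 0.22, 0.30, 0.16, 0.10, 0.13} → pass.
0 of 4 fail.

0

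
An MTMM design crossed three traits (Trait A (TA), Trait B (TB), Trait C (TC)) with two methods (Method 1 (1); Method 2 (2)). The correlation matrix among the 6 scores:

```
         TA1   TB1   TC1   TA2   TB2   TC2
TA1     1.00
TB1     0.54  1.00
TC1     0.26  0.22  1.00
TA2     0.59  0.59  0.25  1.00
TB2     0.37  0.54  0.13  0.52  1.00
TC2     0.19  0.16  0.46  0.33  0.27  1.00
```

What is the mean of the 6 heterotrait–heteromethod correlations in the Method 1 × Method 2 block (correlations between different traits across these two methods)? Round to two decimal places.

0.28

HTHM values (method 1 × method 2): 0.37, 0.19, 0.59, 0.16, 0.25, 0.13; mean = 1.69/6 = 0.28.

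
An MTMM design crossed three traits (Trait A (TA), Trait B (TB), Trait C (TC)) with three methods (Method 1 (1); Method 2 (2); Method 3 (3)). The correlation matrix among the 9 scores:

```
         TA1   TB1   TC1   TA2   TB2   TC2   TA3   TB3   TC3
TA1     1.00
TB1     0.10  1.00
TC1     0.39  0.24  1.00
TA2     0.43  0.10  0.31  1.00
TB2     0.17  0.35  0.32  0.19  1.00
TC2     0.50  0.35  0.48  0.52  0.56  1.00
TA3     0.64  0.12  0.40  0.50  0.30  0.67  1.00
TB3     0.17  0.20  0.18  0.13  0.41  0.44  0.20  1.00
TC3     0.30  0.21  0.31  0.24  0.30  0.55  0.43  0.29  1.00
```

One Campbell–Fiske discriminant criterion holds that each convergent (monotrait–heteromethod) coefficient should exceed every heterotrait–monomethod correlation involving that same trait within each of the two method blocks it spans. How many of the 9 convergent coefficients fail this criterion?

8

Each convergent coefficient versus the relevant comparison correlations:
TA (methods 1·2): 0.43 vs {0.10, 0.19, 0.39, 0.52} → fail.
TA (methods 1·3): 0.64 vs {0.10, 0.20, 0.39, 0.43} → pass.
TA (methods 2·3): 0.50 vs {0.19, 0.20, 0.52, 0.43} → fail.
TB (methods 1·2): 0.35 vs {0.10, 0.19, 0.24, 0.56} → fail.
TB (methods 1·3): 0.20 vs {0.10, 0.20, 0.24, 0.29} → fail.
TB (methods 2·3): 0.41 vs {0.19, 0.20, 0.56, 0.29} → fail.
TC (methods 1·2): 0.48 vs {0.39, 0.52, 0.24, 0.56} → fail.
TC (methods 1·3): 0.31 vs {0.39, 0.43, 0.24, 0.29} → fail.
TC (methods 2·3): 0.55 vs {0.52, 0.43, 0.56, 0.29} → fail.
8 of 9 fail.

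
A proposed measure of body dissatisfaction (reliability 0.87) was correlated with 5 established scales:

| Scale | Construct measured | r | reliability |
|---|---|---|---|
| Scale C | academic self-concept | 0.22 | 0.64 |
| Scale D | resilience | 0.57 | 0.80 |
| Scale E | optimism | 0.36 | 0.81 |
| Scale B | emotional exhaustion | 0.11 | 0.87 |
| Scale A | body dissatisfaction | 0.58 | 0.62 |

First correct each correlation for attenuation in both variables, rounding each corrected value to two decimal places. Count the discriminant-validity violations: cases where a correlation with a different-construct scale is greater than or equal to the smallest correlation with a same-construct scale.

0

Disattenuated r (r / √(r_scale · r_new)):
  Scale C (disc): 0.22 / √(0.64·0.87) = 0.29
  Scale D (disc): 0.57 / √(0.80·0.87) = 0.68
  Scale E (disc): 0.36 / √(0.81·0.87) = 0.43
  Scale B (disc): 0.11 / √(0.87·0.87) = 0.13
  Scale A (conv): 0.58 / √(0.62·0.87) = 0.79
Smallest convergent = 0.79. Discriminant values: 0.29, 0.68, 0.43, 0.13; count ≥ 0.79 → 0.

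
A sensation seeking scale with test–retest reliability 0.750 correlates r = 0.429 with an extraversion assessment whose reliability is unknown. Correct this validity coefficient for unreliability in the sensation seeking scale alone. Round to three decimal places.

0.495

Single correction: r_c = r_obs / √r_xx = 0.429 / √0.750 = 0.429 / 0.8660 ≈ 0.495.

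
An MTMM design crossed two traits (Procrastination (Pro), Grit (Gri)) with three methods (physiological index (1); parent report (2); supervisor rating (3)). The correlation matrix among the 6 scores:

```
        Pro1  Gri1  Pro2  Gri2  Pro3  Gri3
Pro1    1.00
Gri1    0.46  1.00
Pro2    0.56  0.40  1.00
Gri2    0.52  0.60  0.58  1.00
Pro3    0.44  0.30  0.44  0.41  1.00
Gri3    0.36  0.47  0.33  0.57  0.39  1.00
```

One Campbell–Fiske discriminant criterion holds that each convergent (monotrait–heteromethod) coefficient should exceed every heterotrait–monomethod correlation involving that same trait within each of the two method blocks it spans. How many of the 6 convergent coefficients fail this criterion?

Convergent coefficients and their comparison sets:
Pro (methods 1·2): 0.56 vs {0.46, 0.58} → fail.
Pro (methods 1·3): 0.44 vs {0.46, 0.39} → fail.
Pro (methods 2·3): 0.44 vs {0.58, 0.39} → fail.
Gri (methods 1·2): 0.60 vs {0.46, 0.58} → pass.
Gri (methods 1·3): 0.47 vs {0.46, 0.39} → pass.
Gri (methods 2·3): 0.57 vs {0.58, 0.39} → fail.
4 of 6 fail.

4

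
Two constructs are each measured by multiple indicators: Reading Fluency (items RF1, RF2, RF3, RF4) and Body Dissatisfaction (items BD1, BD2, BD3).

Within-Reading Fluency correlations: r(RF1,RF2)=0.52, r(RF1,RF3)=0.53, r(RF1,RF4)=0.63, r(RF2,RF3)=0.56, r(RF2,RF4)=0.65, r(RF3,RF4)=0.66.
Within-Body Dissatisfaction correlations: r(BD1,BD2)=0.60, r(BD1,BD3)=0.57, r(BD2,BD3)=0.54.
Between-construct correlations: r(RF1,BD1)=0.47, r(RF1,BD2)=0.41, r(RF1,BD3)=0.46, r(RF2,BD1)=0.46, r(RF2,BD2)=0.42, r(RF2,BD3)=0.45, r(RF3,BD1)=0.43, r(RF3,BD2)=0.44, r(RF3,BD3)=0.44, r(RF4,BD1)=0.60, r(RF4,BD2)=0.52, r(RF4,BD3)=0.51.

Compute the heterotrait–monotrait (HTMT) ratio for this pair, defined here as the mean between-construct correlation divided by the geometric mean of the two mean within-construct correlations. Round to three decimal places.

0.805

Mean between = 5.61/12 = 0.4675.
Mean within-RF = 3.55/6 = 0.5917; mean within-BD = 1.71/3 = 0.5700.
Geometric mean = √(0.5917 × 0.5700) = 0.5807.
HTMT = 0.4675 / 0.5807 = 0.805.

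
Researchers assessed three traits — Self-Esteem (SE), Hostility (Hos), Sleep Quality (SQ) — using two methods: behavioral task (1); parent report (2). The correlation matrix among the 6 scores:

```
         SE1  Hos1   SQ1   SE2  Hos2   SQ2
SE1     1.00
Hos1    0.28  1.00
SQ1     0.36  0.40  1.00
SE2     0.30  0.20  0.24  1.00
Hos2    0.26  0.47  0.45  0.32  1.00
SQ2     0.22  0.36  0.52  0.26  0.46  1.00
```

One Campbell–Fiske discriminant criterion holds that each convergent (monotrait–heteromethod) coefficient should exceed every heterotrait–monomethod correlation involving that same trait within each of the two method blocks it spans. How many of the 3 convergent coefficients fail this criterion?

Convergent coefficients and their comparison sets:
SE (methods 1·2): 0.30 vs {0.28, 0.32, 0.36, 0.26} → fail.
Hos (methods 1·2): 0.47 vs {0.28, 0.32, 0.40, 0.46} → pass.
SQ (methods 1·2): 0.52 vs {0.36, 0.26, 0.40, 0.46} → pass.
1 of 3 fail.

1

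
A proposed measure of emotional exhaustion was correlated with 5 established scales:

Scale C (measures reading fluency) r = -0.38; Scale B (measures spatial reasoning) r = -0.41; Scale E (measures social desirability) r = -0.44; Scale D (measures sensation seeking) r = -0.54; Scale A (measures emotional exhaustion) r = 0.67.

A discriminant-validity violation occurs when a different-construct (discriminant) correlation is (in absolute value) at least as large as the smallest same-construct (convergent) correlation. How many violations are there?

0

Convergent (same construct = emotional exhaustion): Scale A.
Smallest convergent = 0.67. Discriminant |r|: 0.38, 0.41, 0.44, 0.54; count ≥ 0.67 → 0.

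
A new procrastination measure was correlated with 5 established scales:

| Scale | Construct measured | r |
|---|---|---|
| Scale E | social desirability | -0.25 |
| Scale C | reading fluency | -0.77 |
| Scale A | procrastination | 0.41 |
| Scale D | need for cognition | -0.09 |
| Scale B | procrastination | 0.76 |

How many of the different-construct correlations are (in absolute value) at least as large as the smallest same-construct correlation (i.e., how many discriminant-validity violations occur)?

1

Convergent (same construct = procrastination): Scale A, Scale B.
Smallest convergent = 0.41. Discriminant |r|: 0.25, 0.77, 0.09; count ≥ 0.41 → 1.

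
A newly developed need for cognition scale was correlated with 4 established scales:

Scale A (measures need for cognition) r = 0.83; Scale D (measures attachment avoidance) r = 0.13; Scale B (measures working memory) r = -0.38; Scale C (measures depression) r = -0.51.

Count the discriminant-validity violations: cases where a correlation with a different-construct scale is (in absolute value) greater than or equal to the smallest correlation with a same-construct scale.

Convergent (same construct = need for cognition): Scale A.
Smallest convergent = 0.83. Discriminant |r|: 0.13, 0.38, 0.51; count ≥ 0.83 → 0.

0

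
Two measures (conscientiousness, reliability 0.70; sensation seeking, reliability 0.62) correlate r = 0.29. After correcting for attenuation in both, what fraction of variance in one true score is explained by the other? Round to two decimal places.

0.19

Disattenuated r = 0.29 / √(0.70 × 0.62) = 0.29 / 0.6588 = 0.4402.
Shared true-score variance = 0.4402² = 0.1938 ≈ 0.19.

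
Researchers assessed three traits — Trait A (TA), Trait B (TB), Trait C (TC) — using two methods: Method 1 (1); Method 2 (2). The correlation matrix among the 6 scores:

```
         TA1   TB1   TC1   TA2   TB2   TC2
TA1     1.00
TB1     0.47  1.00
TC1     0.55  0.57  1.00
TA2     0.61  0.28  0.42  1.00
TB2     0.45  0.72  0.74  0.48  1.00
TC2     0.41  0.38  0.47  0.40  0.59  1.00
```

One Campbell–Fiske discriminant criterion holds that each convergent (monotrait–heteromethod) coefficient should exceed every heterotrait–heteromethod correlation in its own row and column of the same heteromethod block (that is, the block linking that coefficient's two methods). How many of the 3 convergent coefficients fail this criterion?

2

Each convergent coefficient versus the relevant comparison correlations:
TA (methods 1·2): 0.61 vs {0.45, 0.28, 0.41, 0.42} → pass.
TB (methods 1·2): 0.72 vs {0.28, 0.45, 0.38, 0.74} → fail.
TC (methods 1·2): 0.47 vs {0.42, 0.41, 0.74, 0.38} → fail.
2 of 3 fail.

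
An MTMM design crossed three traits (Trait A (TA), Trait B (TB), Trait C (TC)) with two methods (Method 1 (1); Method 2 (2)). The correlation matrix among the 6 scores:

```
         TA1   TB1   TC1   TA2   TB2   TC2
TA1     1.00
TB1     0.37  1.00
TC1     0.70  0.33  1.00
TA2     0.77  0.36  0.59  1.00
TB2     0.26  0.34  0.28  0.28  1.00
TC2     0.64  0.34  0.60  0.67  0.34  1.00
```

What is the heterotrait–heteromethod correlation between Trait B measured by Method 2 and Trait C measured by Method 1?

Different traits and methods: r(TB2, TC1) = 0.28.

0.28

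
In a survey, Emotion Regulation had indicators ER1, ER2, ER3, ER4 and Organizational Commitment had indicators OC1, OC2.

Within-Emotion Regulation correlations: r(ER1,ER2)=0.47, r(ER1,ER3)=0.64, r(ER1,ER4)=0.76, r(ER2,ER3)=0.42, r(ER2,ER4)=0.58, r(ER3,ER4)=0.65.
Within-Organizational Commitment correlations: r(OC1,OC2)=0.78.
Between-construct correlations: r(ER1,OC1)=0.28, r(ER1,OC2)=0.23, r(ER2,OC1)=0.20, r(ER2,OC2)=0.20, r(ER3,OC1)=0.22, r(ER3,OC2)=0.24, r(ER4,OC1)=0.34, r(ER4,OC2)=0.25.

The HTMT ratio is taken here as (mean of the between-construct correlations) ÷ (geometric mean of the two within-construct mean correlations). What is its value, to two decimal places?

Mean between = 1.96/8 = 0.2450.
Mean within-ER = 3.52/6 = 0.5867; mean within-OC = 0.78/1 = 0.7800.
Geometric mean = √(0.5867 × 0.7800) = 0.6765.
HTMT = 0.2450 / 0.6765 = 0.36.

0.36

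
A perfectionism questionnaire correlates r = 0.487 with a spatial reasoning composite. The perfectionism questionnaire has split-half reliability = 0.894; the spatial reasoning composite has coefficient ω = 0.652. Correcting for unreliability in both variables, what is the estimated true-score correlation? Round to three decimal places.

0.638

r_true = r_obs / √(r_xx · r_yy) = 0.487 / √(0.894 × 0.652) = 0.487 / √0.582888 = 0.487 / 0.7635 ≈ 0.638.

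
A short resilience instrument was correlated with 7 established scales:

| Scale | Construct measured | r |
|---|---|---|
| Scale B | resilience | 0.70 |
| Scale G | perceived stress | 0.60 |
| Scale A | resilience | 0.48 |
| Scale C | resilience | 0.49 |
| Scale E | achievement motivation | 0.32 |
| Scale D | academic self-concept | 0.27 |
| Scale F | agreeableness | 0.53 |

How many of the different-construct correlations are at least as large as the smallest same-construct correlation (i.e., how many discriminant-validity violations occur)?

2

Convergent (same construct = resilience): Scale B, Scale A, Scale C.
Smallest convergent = 0.48. Discriminant values: 0.60, 0.32, 0.27, 0.53; count ≥ 0.48 → 2.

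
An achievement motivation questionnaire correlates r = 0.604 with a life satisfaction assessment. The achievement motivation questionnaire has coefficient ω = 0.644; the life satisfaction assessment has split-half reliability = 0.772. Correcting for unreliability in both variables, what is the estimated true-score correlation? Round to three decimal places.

0.857

r_true = r_obs / √(r_xx · r_yy) = 0.604 / √(0.644 × 0.772) = 0.604 / √0.497168 = 0.604 / 0.7051 ≈ 0.857.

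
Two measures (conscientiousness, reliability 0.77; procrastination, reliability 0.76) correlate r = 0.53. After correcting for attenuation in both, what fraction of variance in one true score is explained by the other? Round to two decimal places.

0.48

Disattenuated r = 0.53 / √(0.77 × 0.76) = 0.53 / 0.7650 = 0.6928.
Shared true-score variance = 0.6928² = 0.4800 ≈ 0.48.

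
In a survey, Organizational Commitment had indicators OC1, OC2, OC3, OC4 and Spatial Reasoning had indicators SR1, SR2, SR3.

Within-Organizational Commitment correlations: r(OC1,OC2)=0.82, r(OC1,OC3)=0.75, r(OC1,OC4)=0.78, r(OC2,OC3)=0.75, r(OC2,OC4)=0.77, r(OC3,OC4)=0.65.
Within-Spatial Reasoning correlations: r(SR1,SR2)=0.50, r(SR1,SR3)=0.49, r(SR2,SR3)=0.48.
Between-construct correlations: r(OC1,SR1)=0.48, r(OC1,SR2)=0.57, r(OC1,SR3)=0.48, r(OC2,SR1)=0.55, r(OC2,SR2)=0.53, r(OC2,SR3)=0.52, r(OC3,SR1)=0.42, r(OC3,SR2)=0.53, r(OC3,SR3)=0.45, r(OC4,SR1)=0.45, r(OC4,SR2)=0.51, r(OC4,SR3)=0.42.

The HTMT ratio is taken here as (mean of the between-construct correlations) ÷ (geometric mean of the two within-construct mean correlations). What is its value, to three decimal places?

Mean between = 5.91/12 = 0.4925.
Mean within-OC = 4.52/6 = 0.7533; mean within-SR = 1.47/3 = 0.4900.
Geometric mean = √(0.7533 × 0.4900) = 0.6075.
HTMT = 0.4925 / 0.6075 = 0.811.

0.811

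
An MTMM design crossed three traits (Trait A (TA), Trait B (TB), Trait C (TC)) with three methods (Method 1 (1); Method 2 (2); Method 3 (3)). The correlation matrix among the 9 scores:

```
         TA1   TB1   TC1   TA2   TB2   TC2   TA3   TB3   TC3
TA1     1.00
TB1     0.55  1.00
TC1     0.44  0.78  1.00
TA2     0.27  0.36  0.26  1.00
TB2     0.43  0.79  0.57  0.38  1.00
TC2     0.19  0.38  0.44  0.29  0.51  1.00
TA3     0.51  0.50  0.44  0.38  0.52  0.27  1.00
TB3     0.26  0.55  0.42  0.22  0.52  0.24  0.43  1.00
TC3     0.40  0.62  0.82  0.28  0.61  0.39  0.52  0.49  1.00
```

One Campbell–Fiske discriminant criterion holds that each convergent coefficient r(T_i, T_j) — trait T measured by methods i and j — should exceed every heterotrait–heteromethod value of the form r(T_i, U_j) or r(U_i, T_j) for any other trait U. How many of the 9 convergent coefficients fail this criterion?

6

Each convergent coefficient versus the relevant comparison correlations:
TA (methods 1·2): 0.27 vs {0.43, 0.36, 0.19, 0.26} → fail.
TA (methods 1·3): 0.51 vs {0.26, 0.50, 0.40, 0.44} → pass.
TA (methods 2·3): 0.38 vs {0.22, 0.52, 0.28, 0.27} → fail.
TB (methods 1·2): 0.79 vs {0.36, 0.43, 0.38, 0.57} → pass.
TB (methods 1·3): 0.55 vs {0.50, 0.26, 0.62, 0.42} → fail.
TB (methods 2·3): 0.52 vs {0.52, 0.22, 0.61, 0.24} → fail.
TC (methods 1·2): 0.44 vs {0.26, 0.19, 0.57, 0.38} → fail.
TC (methods 1·3): 0.82 vs {0.44, 0.40, 0.42, 0.62} → pass.
TC (methods 2·3): 0.39 vs {0.27, 0.28, 0.24, 0.61} → fail.
6 of 9 fail.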